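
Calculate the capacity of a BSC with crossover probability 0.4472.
0.0081 bits

For a binary symmetric channel (BSC) with error probability p:
Capacity C = 1 - H(p) bits per symbol

where H(p) = -p log₂(p) - (1-p) log₂(1-p) is the binary entropy function.

H(0.4472) = 0.9919 bits
C = 1 - 0.9919 = 0.0081 bits per symbol

This means we can reliably transmit up to 0.0081 bits of information per channel use.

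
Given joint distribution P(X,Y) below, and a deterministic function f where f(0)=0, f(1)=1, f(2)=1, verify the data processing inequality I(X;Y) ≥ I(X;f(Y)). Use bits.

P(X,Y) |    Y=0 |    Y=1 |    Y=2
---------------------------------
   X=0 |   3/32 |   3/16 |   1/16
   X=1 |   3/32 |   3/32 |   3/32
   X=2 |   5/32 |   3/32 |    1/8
I(X;Y) = 0.0528, I(X;f(Y)) = 0.0121, inequality holds: 0.0528 ≥ 0.0121

Data Processing Inequality: For any Markov chain X → Y → Z, we have I(X;Y) ≥ I(X;Z).

Here Z = f(Y) is a deterministic function of Y, forming X → Y → Z.

Original I(X;Y) = 0.0528 bits

After applying f:
P(X,Z) where Z=f(Y):
- P(X,Z=0) = P(X,Y=0)
- P(X,Z=1) = P(X,Y=1) + P(X,Y=2)

I(X;Z) = I(X;f(Y)) = 0.0121 bits

Verification: 0.0528 ≥ 0.0121 ✓

Information cannot be created by processing; the function f can only lose information about X.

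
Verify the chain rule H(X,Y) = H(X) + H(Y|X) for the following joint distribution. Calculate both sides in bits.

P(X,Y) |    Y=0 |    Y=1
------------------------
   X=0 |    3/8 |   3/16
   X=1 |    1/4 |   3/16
H(X,Y) = 1.9363, H(X) = 0.9887, H(Y|X) = 0.9476 (all in bits)

Chain rule: H(X,Y) = H(X) + H(Y|X)

Left side — joint entropy directly:
H(X,Y) = -Σ p(x,y) log p(x,y) = 1.9363 bits

Right side — compute H(Y|X) from the conditional distributions:
P(X) = (9/16, 7/16), so H(X) = 0.9887 bits
H(Y|X) = Σ_x P(X=x) · H(Y|X=x):
  P(Y|X=0) = (2/3, 1/3), H(Y|X=0) = 0.9183, weight P(X=0) = 9/16
  P(Y|X=1) = (4/7, 3/7), H(Y|X=1) = 0.9852, weight P(X=1) = 7/16
H(Y|X) = 0.9476 bits

H(X) + H(Y|X) = 0.9887 + 0.9476 = 1.9363 bits

Both sides equal 1.9363 bits. ✓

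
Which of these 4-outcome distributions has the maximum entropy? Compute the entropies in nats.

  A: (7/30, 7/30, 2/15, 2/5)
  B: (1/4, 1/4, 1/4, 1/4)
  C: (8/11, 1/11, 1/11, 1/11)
B

For a discrete distribution over n outcomes, entropy is maximized by the uniform distribution.

Computing entropies:
H(A) = 1.3143 nats
H(B) = 1.3863 nats
H(C) = 0.8856 nats

The uniform distribution (where all probabilities equal 1/4) achieves the maximum entropy of log_e(4) = 1.3863 nats.

Distribution B has the highest entropy.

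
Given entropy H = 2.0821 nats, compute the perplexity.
8.0213

Perplexity is e^H (or exp(H) for natural log).

H = 2.0821 nats
Perplexity = e^2.0821 = 8.0213

Interpretation: The model's uncertainty is equivalent to choosing uniformly among 8.0 options.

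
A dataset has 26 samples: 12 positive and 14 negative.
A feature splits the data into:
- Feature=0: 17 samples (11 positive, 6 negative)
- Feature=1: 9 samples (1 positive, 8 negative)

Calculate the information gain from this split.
0.2091 bits

Information Gain = H(Y) - H(Y|Feature)

Before split:
P(positive) = 12/26 = 0.4615
H(Y) = 0.9957 bits

After split:
Feature=0: H = 0.9367 bits (weight = 17/26)
Feature=1: H = 0.5033 bits (weight = 9/26)
H(Y|Feature) = (17/26)×0.9367 + (9/26)×0.5033 = 0.7866 bits

Information Gain = 0.9957 - 0.7866 = 0.2091 bits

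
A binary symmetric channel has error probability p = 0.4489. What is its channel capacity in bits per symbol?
0.0075 bits

For a binary symmetric channel (BSC) with error probability p:
Capacity C = 1 - H(p) bits per symbol

where H(p) = -p log₂(p) - (1-p) log₂(1-p) is the binary entropy function.

H(0.4489) = 0.9925 bits
C = 1 - 0.9925 = 0.0075 bits per symbol

This means we can reliably transmit up to 0.0075 bits of information per channel use.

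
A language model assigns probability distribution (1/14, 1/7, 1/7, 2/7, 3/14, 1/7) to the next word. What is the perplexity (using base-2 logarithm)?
5.5317

Perplexity is 2^H (or exp(H) for natural log).

First, H = -Σ p log p = 2.4677 bits
Perplexity = 2^2.4677 = 5.5317

Interpretation: The model's uncertainty is equivalent to choosing uniformly among 5.5 options.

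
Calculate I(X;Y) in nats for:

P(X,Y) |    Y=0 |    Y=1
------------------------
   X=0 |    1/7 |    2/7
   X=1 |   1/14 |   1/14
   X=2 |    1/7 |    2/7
0.0072 nats

Mutual information: I(X;Y) = H(X) + H(Y) - H(X,Y)

Marginals:
P(X) = (3/7, 1/7, 3/7), H(X) = 1.0042 nats
P(Y) = (5/14, 9/14), H(Y) = 0.6518 nats

Joint entropy: H(X,Y) = 1.6488 nats

I(X;Y) = 1.0042 + 0.6518 - 1.6488 = 0.0072 nats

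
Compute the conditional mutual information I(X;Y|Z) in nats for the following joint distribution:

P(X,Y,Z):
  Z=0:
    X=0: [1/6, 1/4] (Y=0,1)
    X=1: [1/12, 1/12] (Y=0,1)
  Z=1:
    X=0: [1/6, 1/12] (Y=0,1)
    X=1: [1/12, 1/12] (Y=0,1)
0.0082 nats

Conditional mutual information: I(X;Y|Z) = H(X|Z) + H(Y|Z) - H(X,Y|Z)

H(Z) = 0.6792
H(X,Z) = 1.3086 → H(X|Z) = 0.6294
H(Y,Z) = 1.3580 → H(Y|Z) = 0.6788
H(X,Y,Z) = 1.9792 → H(X,Y|Z) = 1.3000

I(X;Y|Z) = 0.6294 + 0.6788 - 1.3000 = 0.0082 nats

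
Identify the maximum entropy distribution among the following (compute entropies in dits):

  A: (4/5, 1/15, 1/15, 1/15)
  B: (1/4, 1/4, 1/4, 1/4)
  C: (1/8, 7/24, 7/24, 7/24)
B

For a discrete distribution over n outcomes, entropy is maximized by the uniform distribution.

Computing entropies:
H(A) = 0.3127 dits
H(B) = 0.6021 dits
H(C) = 0.5811 dits

The uniform distribution (where all probabilities equal 1/4) achieves the maximum entropy of log_10(4) = 0.6021 dits.

Distribution B has the highest entropy.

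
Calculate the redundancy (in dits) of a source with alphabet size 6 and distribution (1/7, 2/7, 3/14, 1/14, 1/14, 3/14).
0.0515 dits

Redundancy measures how far a source is from maximum entropy:
R = H_max - H(X)

Maximum entropy for 6 symbols: H_max = log_10(6) = 0.7782 dits
Actual entropy: H(X) = 0.7266 dits
Redundancy: R = 0.7782 - 0.7266 = 0.0515 dits

This redundancy represents potential for compression: the source could be compressed by 0.0515 dits per symbol.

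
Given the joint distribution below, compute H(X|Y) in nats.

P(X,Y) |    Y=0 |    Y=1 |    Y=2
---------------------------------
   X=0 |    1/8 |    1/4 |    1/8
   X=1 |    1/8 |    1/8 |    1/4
0.6507 nats

Using the chain rule: H(X|Y) = H(X,Y) - H(Y)

First, compute H(X,Y) = 1.7329 nats

Marginal P(Y) = (1/4, 3/8, 3/8)
H(Y) = 1.0822 nats

H(X|Y) = H(X,Y) - H(Y) = 1.7329 - 1.0822 = 0.6507 nats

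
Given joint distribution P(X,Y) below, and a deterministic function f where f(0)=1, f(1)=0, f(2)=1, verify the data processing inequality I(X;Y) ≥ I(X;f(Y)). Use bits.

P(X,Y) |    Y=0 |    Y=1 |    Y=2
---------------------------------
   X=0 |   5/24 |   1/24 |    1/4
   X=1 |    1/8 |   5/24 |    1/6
I(X;Y) = 0.1148, I(X;f(Y)) = 0.1144, inequality holds: 0.1148 ≥ 0.1144

Data Processing Inequality: For any Markov chain X → Y → Z, we have I(X;Y) ≥ I(X;Z).

Here Z = f(Y) is a deterministic function of Y, forming X → Y → Z.

Original I(X;Y) = 0.1148 bits

After applying f:
P(X,Z) where Z=f(Y):
- P(X,Z=0) = P(X,Y=1)
- P(X,Z=1) = P(X,Y=0) + P(X,Y=2)

I(X;Z) = I(X;f(Y)) = 0.1144 bits

Verification: 0.1148 ≥ 0.1144 ✓

Information cannot be created by processing; the function f can only lose information about X.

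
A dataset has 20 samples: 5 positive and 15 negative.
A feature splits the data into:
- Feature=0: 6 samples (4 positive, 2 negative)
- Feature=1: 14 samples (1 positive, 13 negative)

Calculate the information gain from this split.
0.2759 bits

Information Gain = H(Y) - H(Y|Feature)

Before split:
P(positive) = 5/20 = 0.2500
H(Y) = 0.8113 bits

After split:
Feature=0: H = 0.9183 bits (weight = 6/20)
Feature=1: H = 0.3712 bits (weight = 14/20)
H(Y|Feature) = (6/20)×0.9183 + (14/20)×0.3712 = 0.5354 bits

Information Gain = 0.8113 - 0.5354 = 0.2759 bits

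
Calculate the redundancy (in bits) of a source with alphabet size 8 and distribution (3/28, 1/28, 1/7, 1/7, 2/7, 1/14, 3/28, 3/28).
0.2021 bits

Redundancy measures how far a source is from maximum entropy:
R = H_max - H(X)

Maximum entropy for 8 symbols: H_max = log_2(8) = 3.0000 bits
Actual entropy: H(X) = 2.7979 bits
Redundancy: R = 3.0000 - 2.7979 = 0.2021 bits

This redundancy represents potential for compression: the source could be compressed by 0.2021 bits per symbol.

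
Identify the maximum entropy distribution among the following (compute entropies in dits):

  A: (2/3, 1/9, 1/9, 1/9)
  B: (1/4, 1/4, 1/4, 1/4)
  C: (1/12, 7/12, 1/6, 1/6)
B

For a discrete distribution over n outcomes, entropy is maximized by the uniform distribution.

Computing entropies:
H(A) = 0.4355 dits
H(B) = 0.6021 dits
H(C) = 0.4859 dits

The uniform distribution (where all probabilities equal 1/4) achieves the maximum entropy of log_10(4) = 0.6021 dits.

Distribution B has the highest entropy.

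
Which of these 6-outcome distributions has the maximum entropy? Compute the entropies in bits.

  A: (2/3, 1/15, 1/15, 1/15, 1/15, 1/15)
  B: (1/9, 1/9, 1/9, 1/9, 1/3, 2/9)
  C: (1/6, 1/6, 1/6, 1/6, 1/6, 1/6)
C

For a discrete distribution over n outcomes, entropy is maximized by the uniform distribution.

Computing entropies:
H(A) = 1.6923 bits
H(B) = 2.4194 bits
H(C) = 2.5850 bits

The uniform distribution (where all probabilities equal 1/6) achieves the maximum entropy of log_2(6) = 2.5850 bits.

Distribution C has the highest entropy.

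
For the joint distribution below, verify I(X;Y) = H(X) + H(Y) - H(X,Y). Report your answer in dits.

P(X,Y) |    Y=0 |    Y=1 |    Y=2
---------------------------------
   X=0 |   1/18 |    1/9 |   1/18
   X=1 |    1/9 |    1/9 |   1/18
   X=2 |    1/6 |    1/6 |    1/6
I(X;Y) = 0.0069 dits

Mutual information has multiple equivalent forms:
- I(X;Y) = H(X) - H(X|Y)
- I(X;Y) = H(Y) - H(Y|X)
- I(X;Y) = H(X) + H(Y) - H(X,Y)

Computing all quantities:
H(X) = 0.4502, H(Y) = 0.4731, H(X,Y) = 0.9164
H(X|Y) = 0.4433, H(Y|X) = 0.4662

Verification:
H(X) - H(X|Y) = 0.4502 - 0.4433 = 0.0069
H(Y) - H(Y|X) = 0.4731 - 0.4662 = 0.0069
H(X) + H(Y) - H(X,Y) = 0.4502 + 0.4731 - 0.9164 = 0.0069

All forms give I(X;Y) = 0.0069 dits. ✓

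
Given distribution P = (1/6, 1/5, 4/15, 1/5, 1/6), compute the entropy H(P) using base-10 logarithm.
0.6920 dits

Shannon entropy is H(X) = -Σ p(x) log p(x).

For P = (1/6, 1/5, 4/15, 1/5, 1/6):
H = -1/6 × log_10(1/6) -1/5 × log_10(1/5) -4/15 × log_10(4/15) -1/5 × log_10(1/5) -1/6 × log_10(1/6)
H = 0.6920 dits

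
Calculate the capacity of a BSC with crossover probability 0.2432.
0.1997 bits

For a binary symmetric channel (BSC) with error probability p:
Capacity C = 1 - H(p) bits per symbol

where H(p) = -p log₂(p) - (1-p) log₂(1-p) is the binary entropy function.

H(0.2432) = 0.8003 bits
C = 1 - 0.8003 = 0.1997 bits per symbol

This means we can reliably transmit up to 0.1997 bits of information per channel use.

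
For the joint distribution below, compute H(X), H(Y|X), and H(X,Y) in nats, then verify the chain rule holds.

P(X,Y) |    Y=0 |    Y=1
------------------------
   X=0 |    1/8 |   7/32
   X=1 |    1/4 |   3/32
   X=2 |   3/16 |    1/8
H(X,Y) = 1.7347, H(X) = 1.0976, H(Y|X) = 0.6371 (all in nats)

Chain rule: H(X,Y) = H(X) + H(Y|X)

Left side — joint entropy directly:
H(X,Y) = -Σ p(x,y) log p(x,y) = 1.7347 nats

Right side — compute H(Y|X) from the conditional distributions:
P(X) = (11/32, 11/32, 5/16), so H(X) = 1.0976 nats
H(Y|X) = Σ_x P(X=x) · H(Y|X=x):
  P(Y|X=0) = (4/11, 7/11), H(Y|X=0) = 0.6555, weight P(X=0) = 11/32
  P(Y|X=1) = (8/11, 3/11), H(Y|X=1) = 0.5860, weight P(X=1) = 11/32
  P(Y|X=2) = (3/5, 2/5), H(Y|X=2) = 0.6730, weight P(X=2) = 5/16
H(Y|X) = 0.6371 nats

H(X) + H(Y|X) = 1.0976 + 0.6371 = 1.7347 nats

Both sides equal 1.7347 nats. ✓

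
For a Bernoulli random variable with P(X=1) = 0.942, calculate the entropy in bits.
0.3195 bits

The binary entropy function is:
H(p) = -p log(p) - (1-p) log(1-p)

H(0.942) = -0.942 × log_2(0.942) - 0.058 × log_2(0.058)
H(0.942) = 0.3195 bits

Note: Binary entropy is maximized at p=0.5 (H=1 bit) and minimized at p=0 or p=1 (H=0).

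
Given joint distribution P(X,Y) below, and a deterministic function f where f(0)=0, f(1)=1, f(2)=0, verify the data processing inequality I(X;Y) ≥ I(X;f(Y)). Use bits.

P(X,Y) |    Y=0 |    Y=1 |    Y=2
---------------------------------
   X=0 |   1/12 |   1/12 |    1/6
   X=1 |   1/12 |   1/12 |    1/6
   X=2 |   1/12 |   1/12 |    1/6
I(X;Y) = 0.0000, I(X;f(Y)) = 0.0000, inequality holds: 0.0000 ≥ 0.0000

Data Processing Inequality: For any Markov chain X → Y → Z, we have I(X;Y) ≥ I(X;Z).

Here Z = f(Y) is a deterministic function of Y, forming X → Y → Z.

Original I(X;Y) = 0.0000 bits

After applying f:
P(X,Z) where Z=f(Y):
- P(X,Z=0) = P(X,Y=0) + P(X,Y=2)
- P(X,Z=1) = P(X,Y=1)

I(X;Z) = I(X;f(Y)) = 0.0000 bits

Verification: 0.0000 ≥ 0.0000 ✓

Information cannot be created by processing; the function f can only lose information about X.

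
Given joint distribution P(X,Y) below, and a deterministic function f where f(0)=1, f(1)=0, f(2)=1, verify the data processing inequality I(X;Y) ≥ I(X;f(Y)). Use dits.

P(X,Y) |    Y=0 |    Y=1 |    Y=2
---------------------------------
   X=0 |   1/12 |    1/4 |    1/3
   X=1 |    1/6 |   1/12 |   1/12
I(X;Y) = 0.0354, I(X;f(Y)) = 0.0035, inequality holds: 0.0354 ≥ 0.0035

Data Processing Inequality: For any Markov chain X → Y → Z, we have I(X;Y) ≥ I(X;Z).

Here Z = f(Y) is a deterministic function of Y, forming X → Y → Z.

Original I(X;Y) = 0.0354 dits

After applying f:
P(X,Z) where Z=f(Y):
- P(X,Z=0) = P(X,Y=1)
- P(X,Z=1) = P(X,Y=0) + P(X,Y=2)

I(X;Z) = I(X;f(Y)) = 0.0035 dits

Verification: 0.0354 ≥ 0.0035 ✓

Information cannot be created by processing; the function f can only lose information about X.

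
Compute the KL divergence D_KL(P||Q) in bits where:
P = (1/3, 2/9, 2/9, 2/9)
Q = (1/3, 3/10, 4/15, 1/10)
0.1013 bits

KL divergence: D_KL(P||Q) = Σ p(x) log(p(x)/q(x))

Computing term by term:
  x=0: 1/3 × log_2[(1/3)/(1/3)] = 1/3 × 0.0000 = 0.0000
  x=1: 2/9 × log_2[(2/9)/(3/10)] = 2/9 × -0.4330 = -0.0962
  x=2: 2/9 × log_2[(2/9)/(4/15)] = 2/9 × -0.2630 = -0.0585
  x=3: 2/9 × log_2[(2/9)/(1/10)] = 2/9 × 1.1520 = 0.2560

D_KL(P||Q) = 0.1013 bits

Note: KL divergence is always non-negative and equals 0 iff P = Q.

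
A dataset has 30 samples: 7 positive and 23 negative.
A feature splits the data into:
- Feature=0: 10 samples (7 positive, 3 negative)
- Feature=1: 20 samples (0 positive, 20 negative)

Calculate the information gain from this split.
0.4900 bits

Information Gain = H(Y) - H(Y|Feature)

Before split:
P(positive) = 7/30 = 0.2333
H(Y) = 0.7838 bits

After split:
Feature=0: H = 0.8813 bits (weight = 10/30)
Feature=1: H = 0.0000 bits (weight = 20/30)
H(Y|Feature) = (10/30)×0.8813 + (20/30)×0.0000 = 0.2938 bits

Information Gain = 0.7838 - 0.2938 = 0.4900 bits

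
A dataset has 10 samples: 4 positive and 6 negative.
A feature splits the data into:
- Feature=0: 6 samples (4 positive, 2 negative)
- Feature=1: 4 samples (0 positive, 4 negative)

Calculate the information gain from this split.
0.4200 bits

Information Gain = H(Y) - H(Y|Feature)

Before split:
P(positive) = 4/10 = 0.4000
H(Y) = 0.9710 bits

After split:
Feature=0: H = 0.9183 bits (weight = 6/10)
Feature=1: H = 0.0000 bits (weight = 4/10)
H(Y|Feature) = (6/10)×0.9183 + (4/10)×0.0000 = 0.5510 bits

Information Gain = 0.9710 - 0.5510 = 0.4200 bits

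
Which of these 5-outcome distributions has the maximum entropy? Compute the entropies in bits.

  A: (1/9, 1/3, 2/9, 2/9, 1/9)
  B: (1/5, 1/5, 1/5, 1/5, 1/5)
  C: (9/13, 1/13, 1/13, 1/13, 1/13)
B

For a discrete distribution over n outcomes, entropy is maximized by the uniform distribution.

Computing entropies:
H(A) = 2.1972 bits
H(B) = 2.3219 bits
H(C) = 1.5059 bits

The uniform distribution (where all probabilities equal 1/5) achieves the maximum entropy of log_2(5) = 2.3219 bits.

Distribution B has the highest entropy.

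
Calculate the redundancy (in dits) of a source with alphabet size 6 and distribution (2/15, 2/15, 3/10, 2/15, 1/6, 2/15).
0.0249 dits

Redundancy measures how far a source is from maximum entropy:
R = H_max - H(X)

Maximum entropy for 6 symbols: H_max = log_10(6) = 0.7782 dits
Actual entropy: H(X) = 0.7533 dits
Redundancy: R = 0.7782 - 0.7533 = 0.0249 dits

This redundancy represents potential for compression: the source could be compressed by 0.0249 dits per symbol.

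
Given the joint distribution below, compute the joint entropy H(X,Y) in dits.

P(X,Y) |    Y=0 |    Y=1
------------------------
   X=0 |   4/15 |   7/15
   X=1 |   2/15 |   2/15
0.5409 dits

Joint entropy is H(X,Y) = -Σ_{x,y} p(x,y) log p(x,y).

Summing over all non-zero entries:
H(X,Y) = -[4/15·log_10(4/15) + 7/15·log_10(7/15) + 2/15·log_10(2/15) + 2/15·log_10(2/15)]
H(X,Y) = 0.5409 dits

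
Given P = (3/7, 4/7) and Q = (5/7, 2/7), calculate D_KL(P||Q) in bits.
0.2556 bits

KL divergence: D_KL(P||Q) = Σ p(x) log(p(x)/q(x))

Computing term by term:
  x=0: 3/7 × log_2[(3/7)/(5/7)] = 3/7 × -0.7370 = -0.3158
  x=1: 4/7 × log_2[(4/7)/(2/7)] = 4/7 × 1.0000 = 0.5714

D_KL(P||Q) = 0.2556 bits

Note: KL divergence is always non-negative and equals 0 iff P = Q.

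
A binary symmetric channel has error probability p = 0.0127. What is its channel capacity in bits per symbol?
0.9018 bits

For a binary symmetric channel (BSC) with error probability p:
Capacity C = 1 - H(p) bits per symbol

where H(p) = -p log₂(p) - (1-p) log₂(1-p) is the binary entropy function.

H(0.0127) = 0.0982 bits
C = 1 - 0.0982 = 0.9018 bits per symbol

This means we can reliably transmit up to 0.9018 bits of information per channel use.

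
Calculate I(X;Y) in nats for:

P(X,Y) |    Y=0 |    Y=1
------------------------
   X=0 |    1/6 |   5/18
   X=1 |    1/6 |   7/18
0.0031 nats

Mutual information: I(X;Y) = H(X) + H(Y) - H(X,Y)

Marginals:
P(X) = (4/9, 5/9), H(X) = 0.6870 nats
P(Y) = (1/3, 2/3), H(Y) = 0.6365 nats

Joint entropy: H(X,Y) = 1.3204 nats

I(X;Y) = 0.6870 + 0.6365 - 1.3204 = 0.0031 nats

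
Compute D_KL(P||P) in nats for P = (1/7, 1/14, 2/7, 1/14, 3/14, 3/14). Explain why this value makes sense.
0.0000 nats

KL divergence satisfies the Gibbs inequality: D_KL(P||Q) ≥ 0 for all distributions P, Q.

D_KL(P||Q) = Σ p(x) log(p(x)/q(x))
Each term is p(x) × log_e(p(x)/p(x)) = p(x) × log_e(1) = 0, so the sum is 0.
D_KL(P||Q) = 0.0000 nats

When P = Q, the KL divergence is exactly 0, as there is no 'divergence' between identical distributions.

This non-negativity is a fundamental property: relative entropy cannot be negative because it measures how different Q is from P.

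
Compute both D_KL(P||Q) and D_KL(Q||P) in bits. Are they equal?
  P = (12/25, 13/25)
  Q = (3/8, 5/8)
D_KL(P||Q) = 0.0330, D_KL(Q||P) = 0.0323

KL divergence is not symmetric: D_KL(P||Q) ≠ D_KL(Q||P) in general.

D_KL(P||Q) = 0.0330 bits
D_KL(Q||P) = 0.0323 bits

No, they are not equal!

This asymmetry is why KL divergence is not a true distance metric.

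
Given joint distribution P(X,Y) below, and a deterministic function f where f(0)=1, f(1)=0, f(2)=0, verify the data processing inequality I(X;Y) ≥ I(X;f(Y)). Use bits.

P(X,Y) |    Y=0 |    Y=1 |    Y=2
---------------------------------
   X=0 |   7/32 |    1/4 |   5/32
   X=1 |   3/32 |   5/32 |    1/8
I(X;Y) = 0.0098, I(X;f(Y)) = 0.0080, inequality holds: 0.0098 ≥ 0.0080

Data Processing Inequality: For any Markov chain X → Y → Z, we have I(X;Y) ≥ I(X;Z).

Here Z = f(Y) is a deterministic function of Y, forming X → Y → Z.

Original I(X;Y) = 0.0098 bits

After applying f:
P(X,Z) where Z=f(Y):
- P(X,Z=0) = P(X,Y=1) + P(X,Y=2)
- P(X,Z=1) = P(X,Y=0)

I(X;Z) = I(X;f(Y)) = 0.0080 bits

Verification: 0.0098 ≥ 0.0080 ✓

Information cannot be created by processing; the function f can only lose information about X.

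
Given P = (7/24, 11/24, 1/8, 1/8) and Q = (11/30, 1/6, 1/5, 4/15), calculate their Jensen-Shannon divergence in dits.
0.0239 dits

Jensen-Shannon divergence is:
JSD(P||Q) = 0.5 × D_KL(P||M) + 0.5 × D_KL(Q||M)
where M = 0.5 × (P + Q) is the mixture distribution.

M = 0.5 × (7/24, 11/24, 1/8, 1/8) + 0.5 × (11/30, 1/6, 1/5, 4/15) = (0.329167, 5/16, 0.1625, 0.195833)

D_KL(P||M) = 0.0223 dits
D_KL(Q||M) = 0.0255 dits

JSD(P||Q) = 0.5 × 0.0223 + 0.5 × 0.0255 = 0.0239 dits

Unlike KL divergence, JSD is symmetric and bounded: 0 ≤ JSD ≤ log(2).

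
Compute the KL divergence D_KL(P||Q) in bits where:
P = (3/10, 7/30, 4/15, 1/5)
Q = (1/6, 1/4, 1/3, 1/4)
0.0809 bits

KL divergence: D_KL(P||Q) = Σ p(x) log(p(x)/q(x))

Computing term by term:
  x=0: 3/10 × log_2[(3/10)/(1/6)] = 3/10 × 0.8480 = 0.2544
  x=1: 7/30 × log_2[(7/30)/(1/4)] = 7/30 × -0.0995 = -0.0232
  x=2: 4/15 × log_2[(4/15)/(1/3)] = 4/15 × -0.3219 = -0.0858
  x=3: 1/5 × log_2[(1/5)/(1/4)] = 1/5 × -0.3219 = -0.0644

D_KL(P||Q) = 0.0809 bits

Note: KL divergence is always non-negative and equals 0 iff P = Q.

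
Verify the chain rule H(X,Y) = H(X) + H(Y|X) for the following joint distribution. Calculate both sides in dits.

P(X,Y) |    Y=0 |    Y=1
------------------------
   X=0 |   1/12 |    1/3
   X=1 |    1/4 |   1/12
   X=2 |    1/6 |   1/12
H(X,Y) = 0.7090, H(X) = 0.4680, H(Y|X) = 0.2411 (all in dits)

Chain rule: H(X,Y) = H(X) + H(Y|X)

Left side — joint entropy directly:
H(X,Y) = -Σ p(x,y) log p(x,y) = 0.7090 dits

Right side — compute H(Y|X) from the conditional distributions:
P(X) = (5/12, 1/3, 1/4), so H(X) = 0.4680 dits
H(Y|X) = Σ_x P(X=x) · H(Y|X=x):
  P(Y|X=0) = (1/5, 4/5), H(Y|X=0) = 0.2173, weight P(X=0) = 5/12
  P(Y|X=1) = (3/4, 1/4), H(Y|X=1) = 0.2442, weight P(X=1) = 1/3
  P(Y|X=2) = (2/3, 1/3), H(Y|X=2) = 0.2764, weight P(X=2) = 1/4
H(Y|X) = 0.2411 dits

H(X) + H(Y|X) = 0.4680 + 0.2411 = 0.7090 dits

Both sides equal 0.7090 dits. ✓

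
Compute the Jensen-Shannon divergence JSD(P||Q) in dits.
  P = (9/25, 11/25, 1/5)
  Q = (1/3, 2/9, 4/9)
0.0184 dits

Jensen-Shannon divergence is:
JSD(P||Q) = 0.5 × D_KL(P||M) + 0.5 × D_KL(Q||M)
where M = 0.5 × (P + Q) is the mixture distribution.

M = 0.5 × (9/25, 11/25, 1/5) + 0.5 × (1/3, 2/9, 4/9) = (0.346667, 0.331111, 0.322222)

D_KL(P||M) = 0.0188 dits
D_KL(Q||M) = 0.0179 dits

JSD(P||Q) = 0.5 × 0.0188 + 0.5 × 0.0179 = 0.0184 dits

Unlike KL divergence, JSD is symmetric and bounded: 0 ≤ JSD ≤ log(2).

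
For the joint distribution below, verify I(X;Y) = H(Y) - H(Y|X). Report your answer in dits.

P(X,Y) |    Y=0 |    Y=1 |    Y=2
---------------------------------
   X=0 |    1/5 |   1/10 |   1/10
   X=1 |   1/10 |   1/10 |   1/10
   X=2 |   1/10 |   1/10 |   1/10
I(X;Y) = 0.0060 dits

Mutual information has multiple equivalent forms:
- I(X;Y) = H(X) - H(X|Y)
- I(X;Y) = H(Y) - H(Y|X)
- I(X;Y) = H(X) + H(Y) - H(X,Y)

Computing all quantities:
H(X) = 0.4729, H(Y) = 0.4729, H(X,Y) = 0.9398
H(X|Y) = 0.4669, H(Y|X) = 0.4669

Verification:
H(X) - H(X|Y) = 0.4729 - 0.4669 = 0.0060
H(Y) - H(Y|X) = 0.4729 - 0.4669 = 0.0060
H(X) + H(Y) - H(X,Y) = 0.4729 + 0.4729 - 0.9398 = 0.0060

All forms give I(X;Y) = 0.0060 dits. ✓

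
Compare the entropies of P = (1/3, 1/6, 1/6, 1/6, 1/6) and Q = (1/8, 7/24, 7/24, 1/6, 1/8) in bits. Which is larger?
P

Computing entropies in bits:
H(P) = 2.2516
H(Q) = 2.2178

Distribution P has higher entropy.

Intuition: The distribution closer to uniform (more spread out) has higher entropy.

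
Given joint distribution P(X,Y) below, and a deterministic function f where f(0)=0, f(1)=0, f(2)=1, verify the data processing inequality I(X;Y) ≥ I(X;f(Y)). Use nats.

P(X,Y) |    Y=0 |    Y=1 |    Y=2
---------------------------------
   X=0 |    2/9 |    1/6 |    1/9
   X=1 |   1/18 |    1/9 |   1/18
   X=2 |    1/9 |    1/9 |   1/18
I(X;Y) = 0.0143, I(X;f(Y)) = 0.0009, inequality holds: 0.0143 ≥ 0.0009

Data Processing Inequality: For any Markov chain X → Y → Z, we have I(X;Y) ≥ I(X;Z).

Here Z = f(Y) is a deterministic function of Y, forming X → Y → Z.

Original I(X;Y) = 0.0143 nats

After applying f:
P(X,Z) where Z=f(Y):
- P(X,Z=0) = P(X,Y=0) + P(X,Y=1)
- P(X,Z=1) = P(X,Y=2)

I(X;Z) = I(X;f(Y)) = 0.0009 nats

Verification: 0.0143 ≥ 0.0009 ✓

Information cannot be created by processing; the function f can only lose information about X.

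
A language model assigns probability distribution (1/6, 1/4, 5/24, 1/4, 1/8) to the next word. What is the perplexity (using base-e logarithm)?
4.8477

Perplexity is e^H (or exp(H) for natural log).

First, H = -Σ p log p = 1.5785 nats
Perplexity = e^1.5785 = 4.8477

Interpretation: The model's uncertainty is equivalent to choosing uniformly among 4.8 options.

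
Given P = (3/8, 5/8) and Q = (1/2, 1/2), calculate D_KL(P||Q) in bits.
0.0456 bits

KL divergence: D_KL(P||Q) = Σ p(x) log(p(x)/q(x))

Computing term by term:
  x=0: 3/8 × log_2[(3/8)/(1/2)] = 3/8 × -0.4150 = -0.1556
  x=1: 5/8 × log_2[(5/8)/(1/2)] = 5/8 × 0.3219 = 0.2012

D_KL(P||Q) = 0.0456 bits

Note: KL divergence is always non-negative and equals 0 iff P = Q.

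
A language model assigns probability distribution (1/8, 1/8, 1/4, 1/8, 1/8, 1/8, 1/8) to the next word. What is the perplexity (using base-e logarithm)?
6.7272

Perplexity is e^H (or exp(H) for natural log).

First, H = -Σ p log p = 1.9062 nats
Perplexity = e^1.9062 = 6.7272

Interpretation: The model's uncertainty is equivalent to choosing uniformly among 6.7 options.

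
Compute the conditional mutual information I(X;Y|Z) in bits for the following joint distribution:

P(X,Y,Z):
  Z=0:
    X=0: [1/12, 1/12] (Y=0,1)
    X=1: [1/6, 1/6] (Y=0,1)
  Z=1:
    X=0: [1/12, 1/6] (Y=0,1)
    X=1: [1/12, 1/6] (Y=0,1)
0.0000 bits

Conditional mutual information: I(X;Y|Z) = H(X|Z) + H(Y|Z) - H(X,Y|Z)

H(Z) = 1.0000
H(X,Z) = 1.9591 → H(X|Z) = 0.9591
H(Y,Z) = 1.9591 → H(Y|Z) = 0.9591
H(X,Y,Z) = 2.9183 → H(X,Y|Z) = 1.9183

I(X;Y|Z) = 0.9591 + 0.9591 - 1.9183 = 0.0000 bits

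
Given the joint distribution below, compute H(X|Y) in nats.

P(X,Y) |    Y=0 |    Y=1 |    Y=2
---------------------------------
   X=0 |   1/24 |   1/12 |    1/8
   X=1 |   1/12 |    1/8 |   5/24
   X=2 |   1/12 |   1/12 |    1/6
1.0733 nats

Using the chain rule: H(X|Y) = H(X,Y) - H(Y)

First, compute H(X,Y) = 2.1060 nats

Marginal P(Y) = (5/24, 7/24, 1/2)
H(Y) = 1.0327 nats

H(X|Y) = H(X,Y) - H(Y) = 2.1060 - 1.0327 = 1.0733 nats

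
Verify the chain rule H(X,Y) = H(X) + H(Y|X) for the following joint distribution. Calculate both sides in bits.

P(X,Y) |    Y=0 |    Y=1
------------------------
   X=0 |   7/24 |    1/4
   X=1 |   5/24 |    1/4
H(X,Y) = 1.9899, H(X) = 0.9950, H(Y|X) = 0.9949 (all in bits)

Chain rule: H(X,Y) = H(X) + H(Y|X)

Left side — joint entropy directly:
H(X,Y) = -Σ p(x,y) log p(x,y) = 1.9899 bits

Right side — compute H(Y|X) from the conditional distributions:
P(X) = (13/24, 11/24), so H(X) = 0.9950 bits
H(Y|X) = Σ_x P(X=x) · H(Y|X=x):
  P(Y|X=0) = (7/13, 6/13), H(Y|X=0) = 0.9957, weight P(X=0) = 13/24
  P(Y|X=1) = (5/11, 6/11), H(Y|X=1) = 0.9940, weight P(X=1) = 11/24
H(Y|X) = 0.9949 bits

H(X) + H(Y|X) = 0.9950 + 0.9949 = 1.9899 bits

Both sides equal 1.9899 bits. ✓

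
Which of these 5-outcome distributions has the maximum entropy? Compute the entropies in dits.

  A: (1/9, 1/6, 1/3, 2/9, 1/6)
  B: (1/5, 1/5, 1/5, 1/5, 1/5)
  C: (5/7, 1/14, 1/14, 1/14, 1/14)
B

For a discrete distribution over n outcomes, entropy is maximized by the uniform distribution.

Computing entropies:
H(A) = 0.6696 dits
H(B) = 0.6990 dits
H(C) = 0.4318 dits

The uniform distribution (where all probabilities equal 1/5) achieves the maximum entropy of log_10(5) = 0.6990 dits.

Distribution B has the highest entropy.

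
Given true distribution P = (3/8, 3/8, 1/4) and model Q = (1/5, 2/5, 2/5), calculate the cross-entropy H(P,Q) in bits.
1.6969 bits

Cross-entropy: H(P,Q) = -Σ p(x) log q(x)

Alternatively: H(P,Q) = H(P) + D_KL(P||Q)
H(P) = 1.5613 bits
D_KL(P||Q) = 0.1356 bits

H(P,Q) = 1.5613 + 0.1356 = 1.6969 bits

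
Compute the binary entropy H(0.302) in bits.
0.8837 bits

The binary entropy function is:
H(p) = -p log(p) - (1-p) log(1-p)

H(0.302) = -0.302 × log_2(0.302) - 0.698 × log_2(0.698)
H(0.302) = 0.8837 bits

Note: Binary entropy is maximized at p=0.5 (H=1 bit) and minimized at p=0 or p=1 (H=0).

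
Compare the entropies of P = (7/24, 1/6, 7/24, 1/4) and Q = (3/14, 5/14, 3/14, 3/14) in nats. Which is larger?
P

Computing entropies in nats:
H(P) = 1.3640
H(Q) = 1.3580

Distribution P has higher entropy.

Intuition: The distribution closer to uniform (more spread out) has higher entropy.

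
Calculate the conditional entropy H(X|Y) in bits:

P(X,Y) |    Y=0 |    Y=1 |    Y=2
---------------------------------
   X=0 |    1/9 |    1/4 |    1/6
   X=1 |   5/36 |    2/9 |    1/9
0.9885 bits

Using the chain rule: H(X|Y) = H(X,Y) - H(Y)

First, compute H(X,Y) = 2.5130 bits

Marginal P(Y) = (1/4, 17/36, 5/18)
H(Y) = 1.5245 bits

H(X|Y) = H(X,Y) - H(Y) = 2.5130 - 1.5245 = 0.9885 bits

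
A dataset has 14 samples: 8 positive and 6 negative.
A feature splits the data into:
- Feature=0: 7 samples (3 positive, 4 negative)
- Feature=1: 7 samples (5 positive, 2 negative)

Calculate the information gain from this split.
0.0611 bits

Information Gain = H(Y) - H(Y|Feature)

Before split:
P(positive) = 8/14 = 0.5714
H(Y) = 0.9852 bits

After split:
Feature=0: H = 0.9852 bits (weight = 7/14)
Feature=1: H = 0.8631 bits (weight = 7/14)
H(Y|Feature) = (7/14)×0.9852 + (7/14)×0.8631 = 0.9242 bits

Information Gain = 0.9852 - 0.9242 = 0.0611 bits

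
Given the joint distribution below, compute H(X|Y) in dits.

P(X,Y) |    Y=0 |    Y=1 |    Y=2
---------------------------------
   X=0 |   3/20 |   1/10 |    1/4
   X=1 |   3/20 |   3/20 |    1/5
0.2976 dits

Using the chain rule: H(X|Y) = H(X,Y) - H(Y)

First, compute H(X,Y) = 0.7611 dits

Marginal P(Y) = (3/10, 1/4, 9/20)
H(Y) = 0.4634 dits

H(X|Y) = H(X,Y) - H(Y) = 0.7611 - 0.4634 = 0.2976 dits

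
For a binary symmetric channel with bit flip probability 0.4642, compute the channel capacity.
0.0037 bits

For a binary symmetric channel (BSC) with error probability p:
Capacity C = 1 - H(p) bits per symbol

where H(p) = -p log₂(p) - (1-p) log₂(1-p) is the binary entropy function.

H(0.4642) = 0.9963 bits
C = 1 - 0.9963 = 0.0037 bits per symbol

This means we can reliably transmit up to 0.0037 bits of information per channel use.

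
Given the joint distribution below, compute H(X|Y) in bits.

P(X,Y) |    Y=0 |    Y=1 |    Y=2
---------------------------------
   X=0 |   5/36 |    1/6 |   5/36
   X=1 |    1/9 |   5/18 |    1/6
0.9757 bits

Using the chain rule: H(X|Y) = H(X,Y) - H(Y)

First, compute H(X,Y) = 2.5183 bits

Marginal P(Y) = (1/4, 4/9, 11/36)
H(Y) = 1.5426 bits

H(X|Y) = H(X,Y) - H(Y) = 2.5183 - 1.5426 = 0.9757 bits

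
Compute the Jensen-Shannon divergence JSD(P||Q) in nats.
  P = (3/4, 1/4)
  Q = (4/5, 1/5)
0.0018 nats

Jensen-Shannon divergence is:
JSD(P||Q) = 0.5 × D_KL(P||M) + 0.5 × D_KL(Q||M)
where M = 0.5 × (P + Q) is the mixture distribution.

M = 0.5 × (3/4, 1/4) + 0.5 × (4/5, 1/5) = (31/40, 9/40)

D_KL(P||M) = 0.0017 nats
D_KL(Q||M) = 0.0018 nats

JSD(P||Q) = 0.5 × 0.0017 + 0.5 × 0.0018 = 0.0018 nats

Unlike KL divergence, JSD is symmetric and bounded: 0 ≤ JSD ≤ log(2).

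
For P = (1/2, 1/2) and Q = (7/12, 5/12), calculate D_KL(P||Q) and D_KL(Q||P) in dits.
D_KL(P||Q) = 0.0061, D_KL(Q||P) = 0.0061

KL divergence is not symmetric: D_KL(P||Q) ≠ D_KL(Q||P) in general.

D_KL(P||Q) = 0.0061 dits
D_KL(Q||P) = 0.0061 dits

In this case they happen to be equal (to 4 decimal places).

This asymmetry is why KL divergence is not a true distance metric.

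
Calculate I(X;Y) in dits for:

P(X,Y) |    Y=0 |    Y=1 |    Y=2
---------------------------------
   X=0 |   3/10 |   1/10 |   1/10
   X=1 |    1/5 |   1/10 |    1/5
0.0118 dits

Mutual information: I(X;Y) = H(X) + H(Y) - H(X,Y)

Marginals:
P(X) = (1/2, 1/2), H(X) = 0.3010 dits
P(Y) = (1/2, 1/5, 3/10), H(Y) = 0.4472 dits

Joint entropy: H(X,Y) = 0.7365 dits

I(X;Y) = 0.3010 + 0.4472 - 0.7365 = 0.0118 dits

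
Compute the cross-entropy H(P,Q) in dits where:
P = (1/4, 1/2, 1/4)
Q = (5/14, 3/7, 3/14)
0.4630 dits

Cross-entropy: H(P,Q) = -Σ p(x) log q(x)

Alternatively: H(P,Q) = H(P) + D_KL(P||Q)
H(P) = 0.4515 dits
D_KL(P||Q) = 0.0115 dits

H(P,Q) = 0.4515 + 0.0115 = 0.4630 dits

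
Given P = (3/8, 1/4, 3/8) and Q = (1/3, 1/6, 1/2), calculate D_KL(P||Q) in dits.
0.0164 dits

KL divergence: D_KL(P||Q) = Σ p(x) log(p(x)/q(x))

Computing term by term:
  x=0: 3/8 × log_10[(3/8)/(1/3)] = 3/8 × 0.0512 = 0.0192
  x=1: 1/4 × log_10[(1/4)/(1/6)] = 1/4 × 0.1761 = 0.0440
  x=2: 3/8 × log_10[(3/8)/(1/2)] = 3/8 × -0.1249 = -0.0469

D_KL(P||Q) = 0.0164 dits

Note: KL divergence is always non-negative and equals 0 iff P = Q.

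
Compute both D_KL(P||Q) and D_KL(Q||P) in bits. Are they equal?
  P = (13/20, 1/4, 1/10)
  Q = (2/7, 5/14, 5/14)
D_KL(P||Q) = 0.4585, D_KL(Q||P) = 0.5009

KL divergence is not symmetric: D_KL(P||Q) ≠ D_KL(Q||P) in general.

D_KL(P||Q) = 0.4585 bits
D_KL(Q||P) = 0.5009 bits

No, they are not equal!

This asymmetry is why KL divergence is not a true distance metric.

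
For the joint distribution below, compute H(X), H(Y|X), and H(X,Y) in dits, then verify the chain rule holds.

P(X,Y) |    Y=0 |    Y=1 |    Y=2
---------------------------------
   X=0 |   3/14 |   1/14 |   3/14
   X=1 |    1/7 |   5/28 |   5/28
H(X,Y) = 0.7565, H(X) = 0.3010, H(Y|X) = 0.4555 (all in dits)

Chain rule: H(X,Y) = H(X) + H(Y|X)

Left side — joint entropy directly:
H(X,Y) = -Σ p(x,y) log p(x,y) = 0.7565 dits

Right side — compute H(Y|X) from the conditional distributions:
P(X) = (1/2, 1/2), so H(X) = 0.3010 dits
H(Y|X) = Σ_x P(X=x) · H(Y|X=x):
  P(Y|X=0) = (3/7, 1/7, 3/7), H(Y|X=0) = 0.4361, weight P(X=0) = 1/2
  P(Y|X=1) = (2/7, 5/14, 5/14), H(Y|X=1) = 0.4748, weight P(X=1) = 1/2
H(Y|X) = 0.4555 dits

H(X) + H(Y|X) = 0.3010 + 0.4555 = 0.7565 dits

Both sides equal 0.7565 dits. ✓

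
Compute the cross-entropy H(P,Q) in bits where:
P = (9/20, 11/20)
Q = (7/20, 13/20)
1.0234 bits

Cross-entropy: H(P,Q) = -Σ p(x) log q(x)

Alternatively: H(P,Q) = H(P) + D_KL(P||Q)
H(P) = 0.9928 bits
D_KL(P||Q) = 0.0306 bits

H(P,Q) = 0.9928 + 0.0306 = 1.0234 bits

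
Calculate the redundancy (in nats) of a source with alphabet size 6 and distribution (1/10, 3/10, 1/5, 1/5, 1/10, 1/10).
0.0960 nats

Redundancy measures how far a source is from maximum entropy:
R = H_max - H(X)

Maximum entropy for 6 symbols: H_max = log_e(6) = 1.7918 nats
Actual entropy: H(X) = 1.6957 nats
Redundancy: R = 1.7918 - 1.6957 = 0.0960 nats

This redundancy represents potential for compression: the source could be compressed by 0.0960 nats per symbol.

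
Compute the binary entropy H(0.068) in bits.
0.3584 bits

The binary entropy function is:
H(p) = -p log(p) - (1-p) log(1-p)

H(0.068) = -0.068 × log_2(0.068) - 0.932 × log_2(0.932)
H(0.068) = 0.3584 bits

Note: Binary entropy is maximized at p=0.5 (H=1 bit) and minimized at p=0 or p=1 (H=0).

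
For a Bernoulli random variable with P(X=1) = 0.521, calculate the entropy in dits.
0.3006 dits

The binary entropy function is:
H(p) = -p log(p) - (1-p) log(1-p)

H(0.521) = -0.521 × log_10(0.521) - 0.479 × log_10(0.479)
H(0.521) = 0.3006 dits

Note: Binary entropy is maximized at p=0.5 (H=1 bit) and minimized at p=0 or p=1 (H=0).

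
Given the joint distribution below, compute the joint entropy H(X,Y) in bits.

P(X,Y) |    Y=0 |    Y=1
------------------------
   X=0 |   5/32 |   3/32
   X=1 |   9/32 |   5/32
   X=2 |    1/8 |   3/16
2.4996 bits

Joint entropy is H(X,Y) = -Σ_{x,y} p(x,y) log p(x,y).

Summing over all non-zero entries:
H(X,Y) = -[5/32·log_2(5/32) + 3/32·log_2(3/32) + 9/32·log_2(9/32) + 5/32·log_2(5/32) + 1/8·log_2(1/8) + 3/16·log_2(3/16)]
H(X,Y) = 2.4996 bits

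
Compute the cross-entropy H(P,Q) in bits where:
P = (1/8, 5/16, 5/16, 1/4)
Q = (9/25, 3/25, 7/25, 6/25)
2.2288 bits

Cross-entropy: H(P,Q) = -Σ p(x) log q(x)

Alternatively: H(P,Q) = H(P) + D_KL(P||Q)
H(P) = 1.9238 bits
D_KL(P||Q) = 0.3050 bits

H(P,Q) = 1.9238 + 0.3050 = 2.2288 bits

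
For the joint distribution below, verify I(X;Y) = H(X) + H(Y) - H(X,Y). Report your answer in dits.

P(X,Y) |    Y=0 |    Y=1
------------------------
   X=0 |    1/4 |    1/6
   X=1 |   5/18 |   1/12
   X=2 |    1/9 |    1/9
I(X;Y) = 0.0107 dits

Mutual information has multiple equivalent forms:
- I(X;Y) = H(X) - H(X|Y)
- I(X;Y) = H(Y) - H(Y|X)
- I(X;Y) = H(X) + H(Y) - H(X,Y)

Computing all quantities:
H(X) = 0.4633, H(Y) = 0.2841, H(X,Y) = 0.7367
H(X|Y) = 0.4527, H(Y|X) = 0.2734

Verification:
H(X) - H(X|Y) = 0.4633 - 0.4527 = 0.0107
H(Y) - H(Y|X) = 0.2841 - 0.2734 = 0.0107
H(X) + H(Y) - H(X,Y) = 0.4633 + 0.2841 - 0.7367 = 0.0107

All forms give I(X;Y) = 0.0107 dits. ✓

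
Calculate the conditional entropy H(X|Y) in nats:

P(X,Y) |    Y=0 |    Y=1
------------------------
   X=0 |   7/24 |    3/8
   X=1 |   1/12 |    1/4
0.6193 nats

Using the chain rule: H(X|Y) = H(X,Y) - H(Y)

First, compute H(X,Y) = 1.2808 nats

Marginal P(Y) = (3/8, 5/8)
H(Y) = 0.6616 nats

H(X|Y) = H(X,Y) - H(Y) = 1.2808 - 0.6616 = 0.6193 nats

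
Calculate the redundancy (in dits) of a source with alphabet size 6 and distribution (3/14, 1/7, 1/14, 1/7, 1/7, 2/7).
0.0353 dits

Redundancy measures how far a source is from maximum entropy:
R = H_max - H(X)

Maximum entropy for 6 symbols: H_max = log_10(6) = 0.7782 dits
Actual entropy: H(X) = 0.7429 dits
Redundancy: R = 0.7782 - 0.7429 = 0.0353 dits

This redundancy represents potential for compression: the source could be compressed by 0.0353 dits per symbol.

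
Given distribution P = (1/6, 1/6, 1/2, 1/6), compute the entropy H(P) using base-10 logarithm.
0.5396 dits

Shannon entropy is H(X) = -Σ p(x) log p(x).

For P = (1/6, 1/6, 1/2, 1/6):
H = -1/6 × log_10(1/6) -1/6 × log_10(1/6) -1/2 × log_10(1/2) -1/6 × log_10(1/6)
H = 0.5396 dits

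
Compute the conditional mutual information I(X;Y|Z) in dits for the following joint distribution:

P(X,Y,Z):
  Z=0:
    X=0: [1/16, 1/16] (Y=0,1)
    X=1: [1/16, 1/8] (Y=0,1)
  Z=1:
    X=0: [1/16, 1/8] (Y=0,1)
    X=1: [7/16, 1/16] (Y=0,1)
0.0432 dits

Conditional mutual information: I(X;Y|Z) = H(X|Z) + H(Y|Z) - H(X,Y|Z)

H(Z) = 0.2697
H(X,Z) = 0.5360 → H(X|Z) = 0.2663
H(Y,Z) = 0.5360 → H(Y|Z) = 0.2663
H(X,Y,Z) = 0.7591 → H(X,Y|Z) = 0.4894

I(X;Y|Z) = 0.2663 + 0.2663 - 0.4894 = 0.0432 dits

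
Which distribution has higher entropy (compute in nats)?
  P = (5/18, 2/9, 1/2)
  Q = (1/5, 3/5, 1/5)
P

Computing entropies in nats:
H(P) = 1.0366
H(Q) = 0.9503

Distribution P has higher entropy.

Intuition: The distribution closer to uniform (more spread out) has higher entropy.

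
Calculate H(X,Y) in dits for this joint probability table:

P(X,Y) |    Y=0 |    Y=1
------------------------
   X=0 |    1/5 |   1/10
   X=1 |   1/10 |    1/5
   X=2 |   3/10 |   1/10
0.7365 dits

Joint entropy is H(X,Y) = -Σ_{x,y} p(x,y) log p(x,y).

Summing over all non-zero entries:
H(X,Y) = -[1/5·log_10(1/5) + 1/10·log_10(1/10) + 1/10·log_10(1/10) + 1/5·log_10(1/5) + 3/10·log_10(3/10) + 1/10·log_10(1/10)]
H(X,Y) = 0.7365 dits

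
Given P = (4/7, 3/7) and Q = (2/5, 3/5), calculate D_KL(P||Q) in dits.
0.0259 dits

KL divergence: D_KL(P||Q) = Σ p(x) log(p(x)/q(x))

Computing term by term:
  x=0: 4/7 × log_10[(4/7)/(2/5)] = 4/7 × 0.1549 = 0.0885
  x=1: 3/7 × log_10[(3/7)/(3/5)] = 3/7 × -0.1461 = -0.0626

D_KL(P||Q) = 0.0259 dits

Note: KL divergence is always non-negative and equals 0 iff P = Q.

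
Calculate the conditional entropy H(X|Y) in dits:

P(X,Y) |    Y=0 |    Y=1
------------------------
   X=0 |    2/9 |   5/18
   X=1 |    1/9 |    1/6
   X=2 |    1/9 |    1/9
0.4491 dits

Using the chain rule: H(X|Y) = H(X,Y) - H(Y)

First, compute H(X,Y) = 0.7475 dits

Marginal P(Y) = (4/9, 5/9)
H(Y) = 0.2983 dits

H(X|Y) = H(X,Y) - H(Y) = 0.7475 - 0.2983 = 0.4491 dits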